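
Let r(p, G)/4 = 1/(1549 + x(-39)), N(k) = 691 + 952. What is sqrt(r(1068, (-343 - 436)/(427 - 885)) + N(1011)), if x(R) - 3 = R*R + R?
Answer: 3*sqrt(420113429)/1517 ≈ 40.534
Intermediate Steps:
x(R) = 3 + R + R**2 (x(R) = 3 + (R*R + R) = 3 + (R**2 + R) = 3 + (R + R**2) = 3 + R + R**2)
N(k) = 1643
r(p, G) = 2/1517 (r(p, G) = 4/(1549 + (3 - 39 + (-39)**2)) = 4/(1549 + (3 - 39 + 1521)) = 4/(1549 + 1485) = 4/3034 = 4*(1/3034) = 2/1517)
sqrt(r(1068, (-343 - 436)/(427 - 885)) + N(1011)) = sqrt(2/1517 + 1643) = sqrt(2492433/1517) = 3*sqrt(420113429)/1517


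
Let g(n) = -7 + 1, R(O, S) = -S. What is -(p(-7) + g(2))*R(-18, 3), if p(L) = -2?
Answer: -24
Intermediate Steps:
g(n) = -6
-(p(-7) + g(2))*R(-18, 3) = -(-2 - 6)*(-1*3) = -(-8)*(-3) = -1*24 = -24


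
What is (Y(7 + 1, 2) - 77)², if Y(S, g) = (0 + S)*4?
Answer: 2025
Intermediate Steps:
Y(S, g) = 4*S (Y(S, g) = S*4 = 4*S)
(Y(7 + 1, 2) - 77)² = (4*(7 + 1) - 77)² = (4*8 - 77)² = (32 - 77)² = (-45)² = 2025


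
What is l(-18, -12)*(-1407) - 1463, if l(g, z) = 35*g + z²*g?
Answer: 4531891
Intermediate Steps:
l(g, z) = 35*g + g*z²
l(-18, -12)*(-1407) - 1463 = -18*(35 + (-12)²)*(-1407) - 1463 = -18*(35 + 144)*(-1407) - 1463 = -18*179*(-1407) - 1463 = -3222*(-1407) - 1463 = 4533354 - 1463 = 4531891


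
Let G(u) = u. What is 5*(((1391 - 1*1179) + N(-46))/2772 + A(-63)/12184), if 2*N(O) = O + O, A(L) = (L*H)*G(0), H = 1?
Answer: 415/1386 ≈ 0.29942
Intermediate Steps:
A(L) = 0 (A(L) = (L*1)*0 = L*0 = 0)
N(O) = O (N(O) = (O + O)/2 = (2*O)/2 = O)
5*(((1391 - 1*1179) + N(-46))/2772 + A(-63)/12184) = 5*(((1391 - 1*1179) - 46)/2772 + 0/12184) = 5*(((1391 - 1179) - 46)*(1/2772) + 0*(1/12184)) = 5*((212 - 46)*(1/2772) + 0) = 5*(166*(1/2772) + 0) = 5*(83/1386 + 0) = 5*(83/1386) = 415/1386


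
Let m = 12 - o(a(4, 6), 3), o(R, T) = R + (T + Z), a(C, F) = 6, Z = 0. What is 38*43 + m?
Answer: 1637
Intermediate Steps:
o(R, T) = R + T (o(R, T) = R + (T + 0) = R + T)
m = 3 (m = 12 - (6 + 3) = 12 - 1*9 = 12 - 9 = 3)
38*43 + m = 38*43 + 3 = 1634 + 3 = 1637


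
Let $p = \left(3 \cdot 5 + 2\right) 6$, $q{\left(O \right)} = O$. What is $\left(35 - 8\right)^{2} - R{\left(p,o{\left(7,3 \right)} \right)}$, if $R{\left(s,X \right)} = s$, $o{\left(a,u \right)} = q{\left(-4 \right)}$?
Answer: $627$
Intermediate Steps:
$o{\left(a,u \right)} = -4$
$p = 102$ ($p = \left(15 + 2\right) 6 = 17 \cdot 6 = 102$)
$\left(35 - 8\right)^{2} - R{\left(p,o{\left(7,3 \right)} \right)} = \left(35 - 8\right)^{2} - 102 = 27^{2} - 102 = 729 - 102 = 627$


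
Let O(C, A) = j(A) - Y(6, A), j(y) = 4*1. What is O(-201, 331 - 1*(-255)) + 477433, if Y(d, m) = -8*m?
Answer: 482125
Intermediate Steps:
j(y) = 4
O(C, A) = 4 + 8*A (O(C, A) = 4 - (-8)*A = 4 + 8*A)
O(-201, 331 - 1*(-255)) + 477433 = (4 + 8*(331 - 1*(-255))) + 477433 = (4 + 8*(331 + 255)) + 477433 = (4 + 8*586) + 477433 = (4 + 4688) + 477433 = 4692 + 477433 = 482125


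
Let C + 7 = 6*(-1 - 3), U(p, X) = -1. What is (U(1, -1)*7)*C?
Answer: 217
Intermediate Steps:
C = -31 (C = -7 + 6*(-1 - 3) = -7 + 6*(-4) = -7 - 24 = -31)
(U(1, -1)*7)*C = -1*7*(-31) = -7*(-31) = 217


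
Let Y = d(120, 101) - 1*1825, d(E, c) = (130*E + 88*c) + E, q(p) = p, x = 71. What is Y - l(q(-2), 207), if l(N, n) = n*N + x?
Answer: 23126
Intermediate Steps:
l(N, n) = 71 + N*n (l(N, n) = n*N + 71 = N*n + 71 = 71 + N*n)
d(E, c) = 88*c + 131*E (d(E, c) = (88*c + 130*E) + E = 88*c + 131*E)
Y = 22783 (Y = (88*101 + 131*120) - 1*1825 = (8888 + 15720) - 1825 = 24608 - 1825 = 22783)
Y - l(q(-2), 207) = 22783 - (71 - 2*207) = 22783 - (71 - 414) = 22783 - 1*(-343) = 22783 + 343 = 23126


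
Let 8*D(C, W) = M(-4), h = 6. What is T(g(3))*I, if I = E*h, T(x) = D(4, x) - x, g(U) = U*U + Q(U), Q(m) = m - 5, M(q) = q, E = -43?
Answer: 1935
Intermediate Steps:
Q(m) = -5 + m
D(C, W) = -½ (D(C, W) = (⅛)*(-4) = -½)
g(U) = -5 + U + U² (g(U) = U*U + (-5 + U) = U² + (-5 + U) = -5 + U + U²)
T(x) = -½ - x
I = -258 (I = -43*6 = -258)
T(g(3))*I = (-½ - (-5 + 3 + 3²))*(-258) = (-½ - (-5 + 3 + 9))*(-258) = (-½ - 1*7)*(-258) = (-½ - 7)*(-258) = -15/2*(-258) = 1935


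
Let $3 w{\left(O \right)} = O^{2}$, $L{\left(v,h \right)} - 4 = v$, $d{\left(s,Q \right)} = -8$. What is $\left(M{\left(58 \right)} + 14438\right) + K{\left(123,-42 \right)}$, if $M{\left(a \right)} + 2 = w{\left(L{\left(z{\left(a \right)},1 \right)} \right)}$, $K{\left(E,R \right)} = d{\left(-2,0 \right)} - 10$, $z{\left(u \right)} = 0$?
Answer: $\frac{43270}{3} \approx 14423.0$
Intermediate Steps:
$L{\left(v,h \right)} = 4 + v$
$K{\left(E,R \right)} = -18$ ($K{\left(E,R \right)} = -8 - 10 = -18$)
$w{\left(O \right)} = \frac{O^{2}}{3}$
$M{\left(a \right)} = \frac{10}{3}$ ($M{\left(a \right)} = -2 + \frac{\left(4 + 0\right)^{2}}{3} = -2 + \frac{4^{2}}{3} = -2 + \frac{1}{3} \cdot 16 = -2 + \frac{16}{3} = \frac{10}{3}$)
$\left(M{\left(58 \right)} + 14438\right) + K{\left(123,-42 \right)} = \left(\frac{10}{3} + 14438\right) - 18 = \frac{43324}{3} - 18 = \frac{43270}{3}$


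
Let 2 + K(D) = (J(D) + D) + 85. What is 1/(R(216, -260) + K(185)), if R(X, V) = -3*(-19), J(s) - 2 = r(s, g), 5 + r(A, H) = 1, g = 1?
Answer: 1/323 ≈ 0.0030960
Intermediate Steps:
r(A, H) = -4 (r(A, H) = -5 + 1 = -4)
J(s) = -2 (J(s) = 2 - 4 = -2)
R(X, V) = 57
K(D) = 81 + D (K(D) = -2 + ((-2 + D) + 85) = -2 + (83 + D) = 81 + D)
1/(R(216, -260) + K(185)) = 1/(57 + (81 + 185)) = 1/(57 + 266) = 1/323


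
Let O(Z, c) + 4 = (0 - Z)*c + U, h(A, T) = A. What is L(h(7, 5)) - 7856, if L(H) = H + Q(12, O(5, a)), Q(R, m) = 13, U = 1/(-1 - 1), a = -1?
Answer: -7836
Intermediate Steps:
U = -1/2 (U = 1/(-2) = -1/2 ≈ -0.50000)
O(Z, c) = -9/2 - Z*c (O(Z, c) = -4 + ((0 - Z)*c - 1/2) = -4 + ((-Z)*c - 1/2) = -4 + (-Z*c - 1/2) = -4 + (-1/2 - Z*c) = -9/2 - Z*c)
L(H) = 13 + H (L(H) = H + 13 = 13 + H)
L(h(7, 5)) - 7856 = (13 + 7) - 7856 = 20 - 7856 = -7836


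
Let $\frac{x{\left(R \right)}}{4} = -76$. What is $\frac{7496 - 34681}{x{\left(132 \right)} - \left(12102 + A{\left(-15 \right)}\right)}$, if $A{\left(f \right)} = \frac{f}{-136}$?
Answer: $\frac{3697160}{1687231} \approx 2.1913$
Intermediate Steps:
$A{\left(f \right)} = - \frac{f}{136}$ ($A{\left(f \right)} = f \left(- \frac{1}{136}\right) = - \frac{f}{136}$)
$x{\left(R \right)} = -304$ ($x{\left(R \right)} = 4 \left(-76\right) = -304$)
$\frac{7496 - 34681}{x{\left(132 \right)} - \left(12102 + A{\left(-15 \right)}\right)} = \frac{7496 - 34681}{-304 + \left(\left(186 - 12288\right) - \left(- \frac{1}{136}\right) \left(-15\right)\right)} = - \frac{27185}{-304 + \left(\left(186 - 12288\right) - \frac{15}{136}\right)} = - \frac{27185}{-304 - \frac{1645887}{136}} = - \frac{27185}{- \frac{1687231}{136}} = \left(-27185\right) \left(- \frac{136}{1687231}\right) = \frac{3697160}{1687231}$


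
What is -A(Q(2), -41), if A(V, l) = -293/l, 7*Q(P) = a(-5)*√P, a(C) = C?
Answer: -293/41 ≈ -7.1463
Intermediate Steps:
Q(P) = -5*√P/7 (Q(P) = (-5*√P)/7 = -5*√P/7)
-A(Q(2), -41) = -(-293)/(-41) = -(-293)*(-1)/41 = -1*293/41 = -293/41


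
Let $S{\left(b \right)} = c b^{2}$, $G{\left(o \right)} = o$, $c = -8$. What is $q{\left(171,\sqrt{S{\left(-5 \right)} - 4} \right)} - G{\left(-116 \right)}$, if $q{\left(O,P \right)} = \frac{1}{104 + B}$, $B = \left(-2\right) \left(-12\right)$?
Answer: $\frac{14849}{128} \approx 116.01$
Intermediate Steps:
$B = 24$
$S{\left(b \right)} = - 8 b^{2}$
$q{\left(O,P \right)} = \frac{1}{128}$ ($q{\left(O,P \right)} = \frac{1}{104 + 24} = \frac{1}{128}$)
$q{\left(171,\sqrt{S{\left(-5 \right)} - 4} \right)} - G{\left(-116 \right)} = \frac{1}{128} - -116 = \frac{1}{128} + 116 = \frac{14849}{128}$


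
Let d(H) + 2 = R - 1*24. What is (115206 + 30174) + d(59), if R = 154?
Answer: 145508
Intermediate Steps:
d(H) = 128 (d(H) = -2 + (154 - 1*24) = -2 + (154 - 24) = -2 + 130 = 128)
(115206 + 30174) + d(59) = (115206 + 30174) + 128 = 145380 + 128 = 145508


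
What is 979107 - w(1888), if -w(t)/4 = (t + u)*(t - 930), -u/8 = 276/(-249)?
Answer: 684575961/83 ≈ 8.2479e+6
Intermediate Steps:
u = 736/83 (u = -2208/(-249) = -2208*(-1)/249 = -8*(-92/83) = 736/83 ≈ 8.8675)
w(t) = -4*(-930 + t)*(736/83 + t) (w(t) = -4*(t + 736/83)*(t - 930) = -4*(736/83 + t)*(-930 + t) = -4*(-930 + t)*(736/83 + t))
979107 - w(1888) = 979107 - (2737920/83 - 4*1888**2 + (305816/83)*1888) = 979107 - (2737920/83 - 4*3564544 + 577380608/83) = 979107 - (2737920/83 - 14258176 + 577380608/83) = 979107 - 1*(-603310080/83) = 979107 + 603310080/83 = 684575961/83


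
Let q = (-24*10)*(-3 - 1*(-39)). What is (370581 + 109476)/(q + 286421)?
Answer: 480057/277781 ≈ 1.7282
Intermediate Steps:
q = -8640 (q = -240*(-3 + 39) = -240*36 = -8640)
(370581 + 109476)/(q + 286421) = (370581 + 109476)/(-8640 + 286421) = 480057/277781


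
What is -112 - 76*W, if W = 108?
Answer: -8320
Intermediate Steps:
-112 - 76*W = -112 - 76*108 = -112 - 8208 = -8320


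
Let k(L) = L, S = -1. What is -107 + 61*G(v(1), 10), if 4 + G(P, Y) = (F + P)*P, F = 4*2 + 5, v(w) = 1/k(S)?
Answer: -1083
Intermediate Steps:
v(w) = -1 (v(w) = 1/(-1) = -1)
F = 13 (F = 8 + 5 = 13)
G(P, Y) = -4 + P*(13 + P) (G(P, Y) = -4 + (13 + P)*P = -4 + P*(13 + P))
-107 + 61*G(v(1), 10) = -107 + 61*(-4 + (-1)**2 + 13*(-1)) = -107 + 61*(-4 + 1 - 13) = -107 + 61*(-16) = -107 - 976 = -1083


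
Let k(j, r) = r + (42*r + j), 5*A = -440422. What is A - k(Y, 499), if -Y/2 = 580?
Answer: -541907/5 ≈ -1.0838e+5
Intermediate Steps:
A = -440422/5 (A = (1/5)*(-440422) = -440422/5 ≈ -88084.)
Y = -1160 (Y = -2*580 = -1160)
k(j, r) = j + 43*r (k(j, r) = r + (j + 42*r) = j + 43*r)
A - k(Y, 499) = -440422/5 - (-1160 + 43*499) = -440422/5 - (-1160 + 21457) = -440422/5 - 1*20297 = -440422/5 - 20297 = -541907/5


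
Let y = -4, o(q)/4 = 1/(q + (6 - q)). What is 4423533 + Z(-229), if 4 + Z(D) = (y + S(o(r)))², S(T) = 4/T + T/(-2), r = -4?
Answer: 39811786/9 ≈ 4.4235e+6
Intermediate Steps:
o(q) = ⅔ (o(q) = 4/(q + (6 - q)) = 4/6 = 4*(⅙) = ⅔)
S(T) = 4/T - T/2 (S(T) = 4/T + T*(-½) = 4/T - T/2)
Z(D) = -11/9 (Z(D) = -4 + (-4 + (4/(⅔) - ½*⅔))² = -4 + (-4 + (4*(3/2) - ⅓))² = -4 + (-4 + (6 - ⅓))² = -4 + (-4 + 17/3)² = -4 + (5/3)² = -4 + 25/9 = -11/9)
4423533 + Z(-229) = 4423533 - 11/9 = 39811786/9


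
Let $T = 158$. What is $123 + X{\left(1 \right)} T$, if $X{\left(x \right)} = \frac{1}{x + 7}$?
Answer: $\frac{571}{4} \approx 142.75$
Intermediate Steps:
$X{\left(x \right)} = \frac{1}{7 + x}$
$123 + X{\left(1 \right)} T = 123 + \frac{1}{7 + 1} \cdot 158 = 123 + \frac{1}{8} \cdot 158 = 123 + \frac{79}{4} = \frac{571}{4}$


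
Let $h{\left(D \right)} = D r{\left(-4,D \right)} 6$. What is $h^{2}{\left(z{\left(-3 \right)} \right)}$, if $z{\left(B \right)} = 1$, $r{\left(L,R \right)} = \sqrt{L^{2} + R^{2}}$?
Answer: $612$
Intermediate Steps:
$h{\left(D \right)} = 6 D \sqrt{16 + D^{2}}$ ($h{\left(D \right)} = D \sqrt{\left(-4\right)^{2} + D^{2}} \cdot 6 = D \sqrt{16 + D^{2}} \cdot 6 = 6 D \sqrt{16 + D^{2}}$)
$h^{2}{\left(z{\left(-3 \right)} \right)} = \left(6 \cdot 1 \sqrt{16 + 1^{2}}\right)^{2} = \left(6 \cdot 1 \sqrt{16 + 1}\right)^{2} = \left(6 \cdot 1 \sqrt{17}\right)^{2} = \left(6 \sqrt{17}\right)^{2} = 612$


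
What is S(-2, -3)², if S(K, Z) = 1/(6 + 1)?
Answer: 1/49 ≈ 0.020408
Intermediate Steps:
S(K, Z) = ⅐ (S(K, Z) = 1/7 = ⅐)
S(-2, -3)² = (⅐)² = 1/49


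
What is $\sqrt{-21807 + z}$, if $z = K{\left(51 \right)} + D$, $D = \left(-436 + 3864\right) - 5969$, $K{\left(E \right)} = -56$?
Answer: $2 i \sqrt{6101} \approx 156.22 i$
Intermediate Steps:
$D = -2541$ ($D = 3428 - 5969 = -2541$)
$z = -2597$ ($z = -56 - 2541 = -2597$)
$\sqrt{-21807 + z} = \sqrt{-21807 - 2597} = \sqrt{-24404} = 2 i \sqrt{6101}$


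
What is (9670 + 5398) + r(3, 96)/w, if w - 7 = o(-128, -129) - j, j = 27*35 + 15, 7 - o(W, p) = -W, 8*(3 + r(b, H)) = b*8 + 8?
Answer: 16183031/1074 ≈ 15068.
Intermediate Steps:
r(b, H) = -2 + b (r(b, H) = -3 + (b*8 + 8)/8 = -3 + (8*b + 8)/8 = -3 + (8 + 8*b)/8 = -3 + (1 + b) = -2 + b)
o(W, p) = 7 + W (o(W, p) = 7 - (-1)*W = 7 + W)
j = 960 (j = 945 + 15 = 960)
w = -1074 (w = 7 + ((7 - 128) - 1*960) = 7 + (-121 - 960) = 7 - 1081 = -1074)
(9670 + 5398) + r(3, 96)/w = (9670 + 5398) + (-2 + 3)/(-1074) = 15068 + 1*(-1/1074) = 15068 - 1/1074 = 16183031/1074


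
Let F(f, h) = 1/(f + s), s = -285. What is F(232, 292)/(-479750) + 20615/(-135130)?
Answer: -26208615806/171795836375 ≈ -0.15256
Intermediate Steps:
F(f, h) = 1/(-285 + f) (F(f, h) = 1/(f - 285) = 1/(-285 + f))
F(232, 292)/(-479750) + 20615/(-135130) = 1/((-285 + 232)*(-479750)) + 20615/(-135130) = -1/479750/(-53) + 20615*(-1/135130) = -1/53*(-1/479750) - 4123/27026 = 1/25426750 - 4123/27026 = -26208615806/171795836375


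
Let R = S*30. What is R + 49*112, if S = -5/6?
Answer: 5463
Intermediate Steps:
S = -5/6 (S = -5*1/6 = -5/6 ≈ -0.83333)
R = -25 (R = -5/6*30 = -25)
R + 49*112 = -25 + 49*112 = -25 + 5488 = 5463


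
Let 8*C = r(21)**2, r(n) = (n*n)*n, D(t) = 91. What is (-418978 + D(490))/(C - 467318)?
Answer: -3351096/82027577 ≈ -0.040853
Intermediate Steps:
r(n) = n**3 (r(n) = n**2*n = n**3)
C = 85766121/8 (C = (21**3)**2/8 = (1/8)*9261**2 = (1/8)*85766121 = 85766121/8 ≈ 1.0721e+7)
(-418978 + D(490))/(C - 467318) = (-418978 + 91)/(85766121/8 - 467318) = -418887/82027577/8 = -418887*8/82027577 = -3351096/82027577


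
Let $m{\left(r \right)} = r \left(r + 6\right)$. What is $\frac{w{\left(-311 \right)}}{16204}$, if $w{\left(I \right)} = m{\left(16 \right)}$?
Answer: $\frac{88}{4051} \approx 0.021723$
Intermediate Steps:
$m{\left(r \right)} = r \left(6 + r\right)$
$w{\left(I \right)} = 352$ ($w{\left(I \right)} = 16 \left(6 + 16\right) = 16 \cdot 22 = 352$)
$\frac{w{\left(-311 \right)}}{16204} = \frac{352}{16204} = 352 \cdot \frac{1}{16204} = \frac{88}{4051}$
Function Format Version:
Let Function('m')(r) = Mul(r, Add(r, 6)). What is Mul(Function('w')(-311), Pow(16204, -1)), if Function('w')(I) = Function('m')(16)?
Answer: Rational(88, 4051) ≈ 0.021723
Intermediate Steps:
Function('m')(r) = Mul(r, Add(6, r))
Function('w')(I) = 352 (Function('w')(I) = Mul(16, Add(6, 16)) = Mul(16, 22) = 352)
Mul(Function('w')(-311), Pow(16204, -1)) = Mul(352, Pow(16204, -1)) = Mul(352, Rational(1, 16204)) = Rational(88, 4051)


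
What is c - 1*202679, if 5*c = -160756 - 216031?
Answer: -1390182/5 ≈ -2.7804e+5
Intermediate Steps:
c = -376787/5 (c = (-160756 - 216031)/5 = (⅕)*(-376787) = -376787/5 ≈ -75357.)
c - 1*202679 = -376787/5 - 1*202679 = -376787/5 - 202679 = -1390182/5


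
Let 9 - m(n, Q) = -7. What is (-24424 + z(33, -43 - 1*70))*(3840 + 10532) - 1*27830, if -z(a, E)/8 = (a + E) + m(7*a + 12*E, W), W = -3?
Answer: -343691094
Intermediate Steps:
m(n, Q) = 16 (m(n, Q) = 9 - 1*(-7) = 9 + 7 = 16)
z(a, E) = -128 - 8*E - 8*a (z(a, E) = -8*((a + E) + 16) = -8*((E + a) + 16) = -8*(16 + E + a) = -128 - 8*E - 8*a)
(-24424 + z(33, -43 - 1*70))*(3840 + 10532) - 1*27830 = (-24424 + (-128 - 8*(-43 - 1*70) - 8*33))*(3840 + 10532) - 1*27830 = (-24424 + (-128 - 8*(-43 - 70) - 264))*14372 - 27830 = (-24424 + (-128 - 8*(-113) - 264))*14372 - 27830 = (-24424 + (-128 + 904 - 264))*14372 - 27830 = (-24424 + 512)*14372 - 27830 = -23912*14372 - 27830 = -343663264 - 27830 = -343691094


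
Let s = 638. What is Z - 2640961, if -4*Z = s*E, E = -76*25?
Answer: -2337911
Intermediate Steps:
E = -1900
Z = 303050 (Z = -319*(-1900)/2 = -¼*(-1212200) = 303050)
Z - 2640961 = 303050 - 2640961 = -2337911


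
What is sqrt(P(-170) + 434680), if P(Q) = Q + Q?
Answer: 6*sqrt(12065) ≈ 659.04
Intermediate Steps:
P(Q) = 2*Q
sqrt(P(-170) + 434680) = sqrt(2*(-170) + 434680) = sqrt(-340 + 434680) = sqrt(434340) = 6*sqrt(12065)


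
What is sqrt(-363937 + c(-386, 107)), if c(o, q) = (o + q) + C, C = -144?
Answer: 2*I*sqrt(91090) ≈ 603.62*I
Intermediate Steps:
c(o, q) = -144 + o + q (c(o, q) = (o + q) - 144 = -144 + o + q)
sqrt(-363937 + c(-386, 107)) = sqrt(-363937 + (-144 - 386 + 107)) = sqrt(-363937 - 423) = sqrt(-364360) = 2*I*sqrt(91090)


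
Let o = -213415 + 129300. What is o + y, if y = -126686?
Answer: -210801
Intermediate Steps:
o = -84115
o + y = -84115 - 126686 = -210801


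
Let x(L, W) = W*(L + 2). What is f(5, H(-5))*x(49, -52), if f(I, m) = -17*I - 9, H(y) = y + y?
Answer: 249288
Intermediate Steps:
x(L, W) = W*(2 + L)
H(y) = 2*y
f(I, m) = -9 - 17*I
f(5, H(-5))*x(49, -52) = (-9 - 17*5)*(-52*(2 + 49)) = (-9 - 85)*(-52*51) = -94*(-2652) = 249288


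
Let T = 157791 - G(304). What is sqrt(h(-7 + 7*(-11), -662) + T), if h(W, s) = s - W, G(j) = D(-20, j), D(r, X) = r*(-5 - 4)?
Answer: sqrt(157033) ≈ 396.27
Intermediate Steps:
D(r, X) = -9*r (D(r, X) = r*(-9) = -9*r)
G(j) = 180 (G(j) = -9*(-20) = 180)
T = 157611 (T = 157791 - 1*180 = 157791 - 180 = 157611)
sqrt(h(-7 + 7*(-11), -662) + T) = sqrt((-662 - (-7 + 7*(-11))) + 157611) = sqrt((-662 - (-7 - 77)) + 157611) = sqrt((-662 - 1*(-84)) + 157611) = sqrt((-662 + 84) + 157611) = sqrt(-578 + 157611) = sqrt(157033)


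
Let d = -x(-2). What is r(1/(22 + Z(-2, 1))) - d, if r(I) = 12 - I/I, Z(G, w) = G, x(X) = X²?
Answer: 15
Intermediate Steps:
r(I) = 11 (r(I) = 12 - 1*1 = 12 - 1 = 11)
d = -4 (d = -1*(-2)² = -1*4 = -4)
r(1/(22 + Z(-2, 1))) - d = 11 - 1*(-4) = 11 + 4 = 15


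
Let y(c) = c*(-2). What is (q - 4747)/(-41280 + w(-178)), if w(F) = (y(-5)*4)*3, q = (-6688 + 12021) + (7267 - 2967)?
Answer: -349/2940 ≈ -0.11871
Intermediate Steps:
y(c) = -2*c
q = 9633 (q = 5333 + 4300 = 9633)
w(F) = 120 (w(F) = (-2*(-5)*4)*3 = (10*4)*3 = 40*3 = 120)
(q - 4747)/(-41280 + w(-178)) = (9633 - 4747)/(-41280 + 120) = 4886/(-41160) = 4886*(-1/41160) = -349/2940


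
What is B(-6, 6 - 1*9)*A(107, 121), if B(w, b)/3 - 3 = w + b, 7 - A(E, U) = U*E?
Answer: 232920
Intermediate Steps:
A(E, U) = 7 - E*U (A(E, U) = 7 - U*E = 7 - E*U)
B(w, b) = 9 + 3*b + 3*w (B(w, b) = 9 + 3*(w + b) = 9 + 3*(b + w) = 9 + (3*b + 3*w) = 9 + 3*b + 3*w)
B(-6, 6 - 1*9)*A(107, 121) = (9 + 3*(6 - 1*9) + 3*(-6))*(7 - 1*107*121) = (9 + 3*(6 - 9) - 18)*(7 - 12947) = (9 + 3*(-3) - 18)*(-12940) = (9 - 9 - 18)*(-12940) = -18*(-12940) = 232920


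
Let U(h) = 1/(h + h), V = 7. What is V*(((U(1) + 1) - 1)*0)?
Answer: 0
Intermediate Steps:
U(h) = 1/(2*h)
V*(((U(1) + 1) - 1)*0) = 7*((((½)/1 + 1) - 1)*0) = 7*((((½)*1 + 1) - 1)*0) = 7*(((½ + 1) - 1)*0) = 7*((3/2 - 1)*0) = 7*((½)*0) = 7*0 = 0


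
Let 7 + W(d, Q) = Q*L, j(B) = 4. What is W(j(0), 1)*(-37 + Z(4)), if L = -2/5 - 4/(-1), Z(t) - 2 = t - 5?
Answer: 612/5 ≈ 122.40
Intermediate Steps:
Z(t) = -3 + t (Z(t) = 2 + (t - 5) = 2 + (-5 + t) = -3 + t)
L = 18/5 (L = -2*⅕ - 4*(-1) = -⅖ + 4 = 18/5 ≈ 3.6000)
W(d, Q) = -7 + 18*Q/5 (W(d, Q) = -7 + Q*(18/5) = -7 + 18*Q/5)
W(j(0), 1)*(-37 + Z(4)) = (-7 + (18/5)*1)*(-37 + (-3 + 4)) = (-7 + 18/5)*(-37 + 1) = -17/5*(-36) = 612/5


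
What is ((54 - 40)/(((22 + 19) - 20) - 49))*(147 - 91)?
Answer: -28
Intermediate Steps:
((54 - 40)/(((22 + 19) - 20) - 49))*(147 - 91) = (14/((41 - 20) - 49))*56 = (14/(21 - 49))*56 = (14/(-28))*56 = (14*(-1/28))*56 = -½*56 = -28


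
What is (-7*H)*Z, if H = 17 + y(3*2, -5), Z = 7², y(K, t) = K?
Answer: -7889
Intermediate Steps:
Z = 49
H = 23 (H = 17 + 3*2 = 17 + 6 = 23)
(-7*H)*Z = -7*23*49 = -161*49 = -7889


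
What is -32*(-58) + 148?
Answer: 2004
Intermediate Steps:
-32*(-58) + 148 = 1856 + 148 = 2004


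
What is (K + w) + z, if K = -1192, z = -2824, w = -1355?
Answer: -5371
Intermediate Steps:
(K + w) + z = (-1192 - 1355) - 2824 = -2547 - 2824 = -5371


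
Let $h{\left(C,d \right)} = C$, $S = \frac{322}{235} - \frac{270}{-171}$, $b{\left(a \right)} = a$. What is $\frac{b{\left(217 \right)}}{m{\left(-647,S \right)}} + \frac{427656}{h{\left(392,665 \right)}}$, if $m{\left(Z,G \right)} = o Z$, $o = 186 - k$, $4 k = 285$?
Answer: $\frac{15875243129}{14551677} \approx 1091.0$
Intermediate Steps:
$k = \frac{285}{4}$ ($k = \frac{1}{4} \cdot 285 = \frac{285}{4} \approx 71.25$)
$o = \frac{459}{4}$ ($o = 186 - \frac{285}{4} = \frac{459}{4} \approx 114.75$)
$S = \frac{13168}{4465}$ ($S = 322 \cdot \frac{1}{235} - - \frac{30}{19} = \frac{322}{235} + \frac{30}{19} = \frac{13168}{4465} \approx 2.9492$)
$m{\left(Z,G \right)} = \frac{459 Z}{4}$
$\frac{b{\left(217 \right)}}{m{\left(-647,S \right)}} + \frac{427656}{h{\left(392,665 \right)}} = \frac{217}{\frac{459}{4} \left(-647\right)} + \frac{427656}{392} = \frac{217}{- \frac{296973}{4}} + 427656 \cdot \frac{1}{392} = 217 \left(- \frac{4}{296973}\right) + \frac{53457}{49} = - \frac{868}{296973} + \frac{53457}{49} = \frac{15875243129}{14551677}$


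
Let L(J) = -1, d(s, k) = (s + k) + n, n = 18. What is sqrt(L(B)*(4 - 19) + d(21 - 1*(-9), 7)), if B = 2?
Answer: sqrt(70) ≈ 8.3666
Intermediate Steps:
d(s, k) = 18 + k + s (d(s, k) = (s + k) + 18 = (k + s) + 18 = 18 + k + s)
sqrt(L(B)*(4 - 19) + d(21 - 1*(-9), 7)) = sqrt(-(4 - 19) + (18 + 7 + (21 - 1*(-9)))) = sqrt(-1*(-15) + (18 + 7 + (21 + 9))) = sqrt(15 + (18 + 7 + 30)) = sqrt(15 + 55) = sqrt(70)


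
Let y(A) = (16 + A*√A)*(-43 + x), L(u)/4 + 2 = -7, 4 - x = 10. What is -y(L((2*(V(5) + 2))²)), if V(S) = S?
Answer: 784 - 10584*I ≈ 784.0 - 10584.0*I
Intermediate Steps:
x = -6 (x = 4 - 1*10 = 4 - 10 = -6)
L(u) = -36 (L(u) = -8 + 4*(-7) = -8 - 28 = -36)
y(A) = -784 - 49*A^(3/2) (y(A) = (16 + A*√A)*(-43 - 6) = (16 + A^(3/2))*(-49) = -784 - 49*A^(3/2))
-y(L((2*(V(5) + 2))²)) = -(-784 - (-10584)*I) = -(-784 + 10584*I) = 784 - 10584*I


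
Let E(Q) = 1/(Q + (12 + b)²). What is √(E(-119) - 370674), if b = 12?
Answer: I*√77414893769/457 ≈ 608.83*I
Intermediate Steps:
E(Q) = 1/(576 + Q) (E(Q) = 1/(Q + (12 + 12)²) = 1/(Q + 24²) = 1/(Q + 576) = 1/(576 + Q))
√(E(-119) - 370674) = √(1/(576 - 119) - 370674) = √(1/457 - 370674) = √(-169398017/457) = I*√77414893769/457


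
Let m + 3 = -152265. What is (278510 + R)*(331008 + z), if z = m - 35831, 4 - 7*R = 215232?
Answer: 247853080878/7 ≈ 3.5408e+10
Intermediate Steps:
m = -152268 (m = -3 - 152265 = -152268)
R = -215228/7 (R = 4/7 - 1/7*215232 = 4/7 - 215232/7 = -215228/7 ≈ -30747.)
z = -188099 (z = -152268 - 35831 = -188099)
(278510 + R)*(331008 + z) = (278510 - 215228/7)*(331008 - 188099) = (1734342/7)*142909 = 247853080878/7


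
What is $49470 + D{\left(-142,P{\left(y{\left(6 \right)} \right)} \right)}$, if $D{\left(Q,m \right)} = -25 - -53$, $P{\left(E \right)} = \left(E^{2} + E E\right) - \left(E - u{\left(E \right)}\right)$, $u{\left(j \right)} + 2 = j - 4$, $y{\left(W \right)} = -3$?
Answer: $49498$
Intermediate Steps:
$u{\left(j \right)} = -6 + j$ ($u{\left(j \right)} = -2 + \left(j - 4\right) = -2 + \left(-4 + j\right) = -6 + j$)
$P{\left(E \right)} = -6 + 2 E^{2}$ ($P{\left(E \right)} = \left(E^{2} + E E\right) + \left(\left(-6 + E\right) - E\right) = \left(E^{2} + E^{2}\right) - 6 = 2 E^{2} - 6 = -6 + 2 E^{2}$)
$D{\left(Q,m \right)} = 28$ ($D{\left(Q,m \right)} = -25 + 53 = 28$)
$49470 + D{\left(-142,P{\left(y{\left(6 \right)} \right)} \right)} = 49470 + 28 = 49498$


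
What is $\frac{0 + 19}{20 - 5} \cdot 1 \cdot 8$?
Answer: $\frac{152}{15} \approx 10.133$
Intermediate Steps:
$\frac{0 + 19}{20 - 5} \cdot 1 \cdot 8 = \frac{19}{15} \cdot 1 \cdot 8 = \frac{19}{15} \cdot 8 = \frac{152}{15}$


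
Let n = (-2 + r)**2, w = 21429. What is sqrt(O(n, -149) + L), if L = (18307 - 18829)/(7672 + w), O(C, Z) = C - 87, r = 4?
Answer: 89*I*sqrt(8875805)/29101 ≈ 9.1114*I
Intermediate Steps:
n = 4 (n = (-2 + 4)**2 = 2**2 = 4)
O(C, Z) = -87 + C
L = -522/29101 (L = (18307 - 18829)/(7672 + 21429) = -522/29101 ≈ -0.017938)
sqrt(O(n, -149) + L) = sqrt((-87 + 4) - 522/29101) = sqrt(-83 - 522/29101) = sqrt(-2415905/29101) = 89*I*sqrt(8875805)/29101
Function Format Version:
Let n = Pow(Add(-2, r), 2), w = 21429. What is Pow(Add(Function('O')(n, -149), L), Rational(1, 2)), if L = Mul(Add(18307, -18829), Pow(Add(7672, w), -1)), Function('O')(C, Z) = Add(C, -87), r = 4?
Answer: Mul(Rational(89, 29101), I, Pow(8875805, Rational(1, 2))) ≈ Mul(9.1114, I)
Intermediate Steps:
n = 4 (n = Pow(Add(-2, 4), 2) = Pow(2, 2) = 4)
Function('O')(C, Z) = Add(-87, C)
L = Rational(-522, 29101) (L = Mul(Add(18307, -18829), Pow(Add(7672, 21429), -1)) = Mul(-522, Pow(29101, -1)) = Mul(-522, Rational(1, 29101)) = Rational(-522, 29101) ≈ -0.017938)
Pow(Add(Function('O')(n, -149), L), Rational(1, 2)) = Pow(Add(Add(-87, 4), Rational(-522, 29101)), Rational(1, 2)) = Pow(Add(-83, Rational(-522, 29101)), Rational(1, 2)) = Pow(Rational(-2415905, 29101), Rational(1, 2)) = Mul(Rational(89, 29101), I, Pow(8875805, Rational(1, 2)))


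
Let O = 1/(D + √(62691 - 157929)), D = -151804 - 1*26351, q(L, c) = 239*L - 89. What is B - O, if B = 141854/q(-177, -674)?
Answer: -137964668913/41229771844 + I*√10582/10579766421 ≈ -3.3462 + 9.7232e-9*I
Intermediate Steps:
q(L, c) = -89 + 239*L
B = -70927/21196 (B = 141854/(-89 + 239*(-177)) = 141854/(-89 - 42303) = 141854/(-42392) = 141854*(-1/42392) = -70927/21196 ≈ -3.3462)
D = -178155 (D = -151804 - 26351 = -178155)
O = 1/(-178155 + 3*I*√10582) (O = 1/(-178155 + √(62691 - 157929)) = 1/(-178155 + √(-95238)) = 1/(-178155 + 3*I*√10582) ≈ -5.6131e-6 - 9.723e-9*I)
B - O = -70927/21196 - (-535/95313211 - I*√10582/10579766421) = -70927/21196 + (535/95313211 + I*√10582/10579766421) = -137964668913/41229771844 + I*√10582/10579766421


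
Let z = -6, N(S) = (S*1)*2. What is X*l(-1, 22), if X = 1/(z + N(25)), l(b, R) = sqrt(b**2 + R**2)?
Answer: sqrt(485)/44 ≈ 0.50052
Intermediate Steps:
N(S) = 2*S (N(S) = S*2 = 2*S)
l(b, R) = sqrt(R**2 + b**2)
X = 1/44 (X = 1/(-6 + 2*25) = 1/(-6 + 50) = 1/44 ≈ 0.022727)
X*l(-1, 22) = sqrt(22**2 + (-1)**2)/44 = sqrt(484 + 1)/44 = sqrt(485)/44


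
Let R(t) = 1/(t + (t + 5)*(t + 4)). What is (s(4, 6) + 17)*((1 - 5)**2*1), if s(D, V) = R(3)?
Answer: 16064/59 ≈ 272.27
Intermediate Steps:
R(t) = 1/(t + (4 + t)*(5 + t)) (R(t) = 1/(t + (5 + t)*(4 + t)) = 1/(t + (4 + t)*(5 + t)))
s(D, V) = 1/59 (s(D, V) = 1/(20 + 3**2 + 10*3) = 1/(20 + 9 + 30) = 1/59)
(s(4, 6) + 17)*((1 - 5)**2*1) = (1/59 + 17)*((1 - 5)**2*1) = 1004*((-4)**2*1)/59 = 1004*(16*1)/59 = (1004/59)*16 = 16064/59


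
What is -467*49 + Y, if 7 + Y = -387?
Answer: -23277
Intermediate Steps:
Y = -394 (Y = -7 - 387 = -394)
-467*49 + Y = -467*49 - 394 = -22883 - 394 = -23277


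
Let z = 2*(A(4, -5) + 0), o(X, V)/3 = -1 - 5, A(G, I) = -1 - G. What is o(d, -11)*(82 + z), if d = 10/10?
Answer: -1296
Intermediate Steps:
d = 1 (d = 10*(1/10) = 1)
o(X, V) = -18 (o(X, V) = 3*(-1 - 5) = 3*(-6) = -18)
z = -10 (z = 2*((-1 - 1*4) + 0) = 2*((-1 - 4) + 0) = 2*(-5 + 0) = 2*(-5) = -10)
o(d, -11)*(82 + z) = -18*(82 - 10) = -18*72 = -1296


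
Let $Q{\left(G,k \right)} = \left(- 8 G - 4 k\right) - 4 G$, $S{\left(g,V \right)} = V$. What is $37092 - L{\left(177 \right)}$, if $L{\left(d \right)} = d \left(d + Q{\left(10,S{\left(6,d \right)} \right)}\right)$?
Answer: $152319$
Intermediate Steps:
$Q{\left(G,k \right)} = - 12 G - 4 k$
$L{\left(d \right)} = d \left(-120 - 3 d\right)$ ($L{\left(d \right)} = d \left(d - \left(120 + 4 d\right)\right) = d \left(-120 - 3 d\right)$)
$37092 - L{\left(177 \right)} = 37092 - \left(-3\right) 177 \left(40 + 177\right) = 37092 - \left(-3\right) 177 \cdot 217 = 37092 - -115227 = 37092 + 115227 = 152319$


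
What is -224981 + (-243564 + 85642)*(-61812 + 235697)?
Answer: -27460491951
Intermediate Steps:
-224981 + (-243564 + 85642)*(-61812 + 235697) = -224981 - 157922*173885 = -224981 - 27460266970 = -27460491951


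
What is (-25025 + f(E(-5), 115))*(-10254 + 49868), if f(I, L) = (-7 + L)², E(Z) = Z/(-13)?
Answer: -529282654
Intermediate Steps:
E(Z) = -Z/13 (E(Z) = Z*(-1/13) = -Z/13)
(-25025 + f(E(-5), 115))*(-10254 + 49868) = (-25025 + (-7 + 115)²)*(-10254 + 49868) = (-25025 + 108²)*39614 = (-25025 + 11664)*39614 = -13361*39614 = -529282654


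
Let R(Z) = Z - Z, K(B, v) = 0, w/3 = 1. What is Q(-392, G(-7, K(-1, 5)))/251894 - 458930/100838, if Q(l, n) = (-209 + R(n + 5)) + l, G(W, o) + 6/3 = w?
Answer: -57831158529/12700243586 ≈ -4.5535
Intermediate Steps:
w = 3 (w = 3*1 = 3)
G(W, o) = 1 (G(W, o) = -2 + 3 = 1)
R(Z) = 0
Q(l, n) = -209 + l (Q(l, n) = (-209 + 0) + l = -209 + l)
Q(-392, G(-7, K(-1, 5)))/251894 - 458930/100838 = (-209 - 392)/251894 - 458930/100838 = -601*1/251894 - 458930*1/100838 = -601/251894 - 229465/50419 = -57831158529/12700243586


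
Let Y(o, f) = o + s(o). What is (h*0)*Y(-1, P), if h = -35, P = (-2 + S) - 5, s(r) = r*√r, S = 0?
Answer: 0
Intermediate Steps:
s(r) = r^(3/2)
P = -7 (P = (-2 + 0) - 5 = -2 - 5 = -7)
Y(o, f) = o + o^(3/2)
(h*0)*Y(-1, P) = (-35*0)*(-1 + (-1)^(3/2)) = 0*(-1 - I) = 0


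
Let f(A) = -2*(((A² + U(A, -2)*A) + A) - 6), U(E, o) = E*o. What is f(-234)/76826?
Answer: 54996/38413 ≈ 1.4317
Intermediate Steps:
f(A) = 12 - 2*A + 2*A² (f(A) = -2*(((A² + (A*(-2))*A) + A) - 6) = -2*(((A² + (-2*A)*A) + A) - 6) = -2*(((A² - 2*A²) + A) - 6) = -2*((-A² + A) - 6) = -2*((A - A²) - 6) = -2*(-6 + A - A²) = 12 - 2*A + 2*A²)
f(-234)/76826 = (12 - 2*(-234) + 2*(-234)²)/76826 = (12 + 468 + 2*54756)*(1/76826) = (12 + 468 + 109512)*(1/76826) = 109992*(1/76826) = 54996/38413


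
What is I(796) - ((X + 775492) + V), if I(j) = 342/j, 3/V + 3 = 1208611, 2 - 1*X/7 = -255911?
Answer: -617368607108549/240512992 ≈ -2.5669e+6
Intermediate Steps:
X = 1791391 (X = 14 - 7*(-255911) = 14 + 1791377 = 1791391)
V = 3/1208608 (V = 3/(-3 + 1208611) = 3/1208608 ≈ 2.4822e-6)
I(796) - ((X + 775492) + V) = 342/796 - ((1791391 + 775492) + 3/1208608) = 342*(1/796) - (2566883 + 3/1208608) = 171/398 - 1*3102355328867/1208608 = 171/398 - 3102355328867/1208608 = -617368607108549/240512992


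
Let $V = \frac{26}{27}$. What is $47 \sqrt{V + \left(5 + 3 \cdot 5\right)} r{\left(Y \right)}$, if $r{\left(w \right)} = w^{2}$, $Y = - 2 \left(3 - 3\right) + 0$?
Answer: $0$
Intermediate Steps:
$Y = 0$ ($Y = - 2 \left(3 - 3\right) + 0 = \left(-2\right) 0 + 0 = 0 + 0 = 0$)
$V = \frac{26}{27}$ ($V = 26 \cdot \frac{1}{27} = \frac{26}{27} \approx 0.96296$)
$47 \sqrt{V + \left(5 + 3 \cdot 5\right)} r{\left(Y \right)} = 47 \sqrt{\frac{26}{27} + \left(5 + 3 \cdot 5\right)} 0^{2} = 47 \sqrt{\frac{26}{27} + \left(5 + 15\right)} 0 = 47 \sqrt{\frac{26}{27} + 20} \cdot 0 = 47 \sqrt{\frac{566}{27}} \cdot 0 = 47 \frac{\sqrt{1698}}{9} \cdot 0 = \frac{47 \sqrt{1698}}{9} \cdot 0 = 0$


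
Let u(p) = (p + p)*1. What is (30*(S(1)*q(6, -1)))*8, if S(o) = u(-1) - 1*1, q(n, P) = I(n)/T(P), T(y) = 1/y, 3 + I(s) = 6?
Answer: 2160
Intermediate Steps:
I(s) = 3 (I(s) = -3 + 6 = 3)
T(y) = 1/y
q(n, P) = 3*P (q(n, P) = 3/(1/P) = 3*P)
u(p) = 2*p (u(p) = (2*p)*1 = 2*p)
S(o) = -3 (S(o) = 2*(-1) - 1*1 = -2 - 1 = -3)
(30*(S(1)*q(6, -1)))*8 = (30*(-9*(-1)))*8 = (30*(-3*(-3)))*8 = (30*9)*8 = 270*8 = 2160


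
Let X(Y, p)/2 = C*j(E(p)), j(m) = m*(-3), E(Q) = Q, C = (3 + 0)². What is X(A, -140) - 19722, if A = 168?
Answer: -12162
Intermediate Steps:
C = 9 (C = 3² = 9)
j(m) = -3*m
X(Y, p) = -54*p (X(Y, p) = 2*(9*(-3*p)) = 2*(-27*p) = -54*p)
X(A, -140) - 19722 = -54*(-140) - 19722 = 7560 - 19722 = -12162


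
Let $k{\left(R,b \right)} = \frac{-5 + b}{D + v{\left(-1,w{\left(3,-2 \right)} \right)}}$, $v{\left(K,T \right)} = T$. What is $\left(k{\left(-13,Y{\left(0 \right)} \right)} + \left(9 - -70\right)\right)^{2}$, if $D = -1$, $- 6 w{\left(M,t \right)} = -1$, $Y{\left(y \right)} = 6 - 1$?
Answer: $6241$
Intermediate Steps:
$Y{\left(y \right)} = 5$ ($Y{\left(y \right)} = 6 - 1 = 5$)
$w{\left(M,t \right)} = \frac{1}{6}$ ($w{\left(M,t \right)} = \left(- \frac{1}{6}\right) \left(-1\right) = \frac{1}{6}$)
$k{\left(R,b \right)} = 6 - \frac{6 b}{5}$ ($k{\left(R,b \right)} = \frac{-5 + b}{-1 + \frac{1}{6}} = \frac{-5 + b}{- \frac{5}{6}} = \left(-5 + b\right) \left(- \frac{6}{5}\right) = 6 - \frac{6 b}{5}$)
$\left(k{\left(-13,Y{\left(0 \right)} \right)} + \left(9 - -70\right)\right)^{2} = \left(\left(6 - 6\right) + \left(9 - -70\right)\right)^{2} = \left(\left(6 - 6\right) + \left(9 + 70\right)\right)^{2} = \left(0 + 79\right)^{2} = 79^{2} = 6241$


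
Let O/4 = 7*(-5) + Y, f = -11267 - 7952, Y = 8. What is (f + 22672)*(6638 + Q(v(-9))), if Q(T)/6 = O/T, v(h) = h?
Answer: 23169630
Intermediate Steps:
f = -19219
O = -108 (O = 4*(7*(-5) + 8) = 4*(-35 + 8) = 4*(-27) = -108)
Q(T) = -648/T (Q(T) = 6*(-108/T) = -648/T)
(f + 22672)*(6638 + Q(v(-9))) = (-19219 + 22672)*(6638 - 648/(-9)) = 3453*(6638 - 648*(-⅑)) = 3453*(6638 + 72) = 3453*6710 = 23169630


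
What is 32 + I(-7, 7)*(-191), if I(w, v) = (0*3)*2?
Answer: 32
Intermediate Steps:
I(w, v) = 0 (I(w, v) = 0*2 = 0)
32 + I(-7, 7)*(-191) = 32 + 0*(-191) = 32 + 0 = 32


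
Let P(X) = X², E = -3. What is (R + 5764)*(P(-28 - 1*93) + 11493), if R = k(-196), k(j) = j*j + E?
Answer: 1154521718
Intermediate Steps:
k(j) = -3 + j² (k(j) = j*j - 3 = j² - 3 = -3 + j²)
R = 38413 (R = -3 + (-196)² = -3 + 38416 = 38413)
(R + 5764)*(P(-28 - 1*93) + 11493) = (38413 + 5764)*((-28 - 1*93)² + 11493) = 44177*((-28 - 93)² + 11493) = 44177*((-121)² + 11493) = 44177*(14641 + 11493) = 44177*26134 = 1154521718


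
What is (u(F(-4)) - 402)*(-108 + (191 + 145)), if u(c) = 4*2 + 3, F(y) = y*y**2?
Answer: -89148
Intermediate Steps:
F(y) = y**3
u(c) = 11 (u(c) = 8 + 3 = 11)
(u(F(-4)) - 402)*(-108 + (191 + 145)) = (11 - 402)*(-108 + (191 + 145)) = -391*(-108 + 336) = -391*228 = -89148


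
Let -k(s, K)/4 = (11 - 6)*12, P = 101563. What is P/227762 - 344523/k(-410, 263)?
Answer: 13082270441/9110480 ≈ 1436.0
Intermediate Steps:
k(s, K) = -240 (k(s, K) = -4*(11 - 6)*12 = -20*12 = -4*60 = -240)
P/227762 - 344523/k(-410, 263) = 101563/227762 - 344523/(-240) = 101563*(1/227762) - 344523*(-1/240) = 101563/227762 + 114841/80 = 13082270441/9110480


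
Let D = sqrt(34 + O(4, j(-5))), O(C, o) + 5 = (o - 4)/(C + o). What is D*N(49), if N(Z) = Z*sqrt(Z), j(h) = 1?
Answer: 343*sqrt(710)/5 ≈ 1827.9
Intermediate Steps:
O(C, o) = -5 + (-4 + o)/(C + o) (O(C, o) = -5 + (o - 4)/(C + o) = -5 + (-4 + o)/(C + o))
N(Z) = Z**(3/2)
D = sqrt(710)/5 (D = sqrt(34 + (-4 - 5*4 - 4*1)/(4 + 1)) = sqrt(34 + (-4 - 20 - 4)/5) = sqrt(34 + (1/5)*(-28)) = sqrt(34 - 28/5) = sqrt(142/5) = sqrt(710)/5 ≈ 5.3292)
D*N(49) = (sqrt(710)/5)*49**(3/2) = (sqrt(710)/5)*343 = 343*sqrt(710)/5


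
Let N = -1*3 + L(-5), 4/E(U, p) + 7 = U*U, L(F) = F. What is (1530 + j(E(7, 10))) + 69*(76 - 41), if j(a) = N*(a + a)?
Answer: 82813/21 ≈ 3943.5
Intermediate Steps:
E(U, p) = 4/(-7 + U²) (E(U, p) = 4/(-7 + U*U) = 4/(-7 + U²))
N = -8 (N = -1*3 - 5 = -3 - 5 = -8)
j(a) = -16*a (j(a) = -8*(a + a) = -16*a)
(1530 + j(E(7, 10))) + 69*(76 - 41) = (1530 - 64/(-7 + 7²)) + 69*(76 - 41) = (1530 - 64/(-7 + 49)) + 69*35 = (1530 - 64/42) + 2415 = (1530 - 16*2/21) + 2415 = (1530 - 32/21) + 2415 = 32098/21 + 2415 = 82813/21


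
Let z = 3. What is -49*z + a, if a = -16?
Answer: -163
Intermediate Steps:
-49*z + a = -49*3 - 16 = -147 - 16 = -163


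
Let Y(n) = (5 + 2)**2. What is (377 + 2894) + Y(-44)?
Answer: 3320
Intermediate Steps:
Y(n) = 49 (Y(n) = 7**2 = 49)
(377 + 2894) + Y(-44) = (377 + 2894) + 49 = 3271 + 49 = 3320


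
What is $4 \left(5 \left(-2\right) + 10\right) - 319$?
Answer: $-319$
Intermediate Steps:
$4 \left(5 \left(-2\right) + 10\right) - 319 = 4 \left(-10 + 10\right) - 319 = 4 \cdot 0 - 319 = 0 - 319 = -319$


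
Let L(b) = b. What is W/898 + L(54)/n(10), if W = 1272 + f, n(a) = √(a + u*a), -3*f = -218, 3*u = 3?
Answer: 2017/1347 + 27*√5/5 ≈ 13.572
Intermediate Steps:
u = 1 (u = (⅓)*3 = 1)
f = 218/3 (f = -⅓*(-218) = 218/3 ≈ 72.667)
n(a) = √2*√a (n(a) = √(a + 1*a) = √(a + a) = √(2*a) = √2*√a)
W = 4034/3 (W = 1272 + 218/3 = 4034/3 ≈ 1344.7)
W/898 + L(54)/n(10) = (4034/3)/898 + 54/((√2*√10)) = (4034/3)*(1/898) + 54/((2*√5)) = 2017/1347 + 54*(√5/10) = 2017/1347 + 27*√5/5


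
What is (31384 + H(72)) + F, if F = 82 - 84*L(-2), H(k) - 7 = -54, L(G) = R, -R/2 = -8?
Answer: 30075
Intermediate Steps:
R = 16 (R = -2*(-8) = 16)
L(G) = 16
H(k) = -47 (H(k) = 7 - 54 = -47)
F = -1262 (F = 82 - 84*16 = 82 - 1344 = -1262)
(31384 + H(72)) + F = (31384 - 47) - 1262 = 31337 - 1262 = 30075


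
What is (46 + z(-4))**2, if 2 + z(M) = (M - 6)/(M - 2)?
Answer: 18769/9 ≈ 2085.4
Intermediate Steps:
z(M) = -2 + (-6 + M)/(-2 + M) (z(M) = -2 + (M - 6)/(M - 2) = -2 + (-6 + M)/(-2 + M))
(46 + z(-4))**2 = (46 + (-2 - 1*(-4))/(-2 - 4))**2 = (46 + (-2 + 4)/(-6))**2 = (46 - 1/6*2)**2 = (46 - 1/3)**2 = (137/3)**2 = 18769/9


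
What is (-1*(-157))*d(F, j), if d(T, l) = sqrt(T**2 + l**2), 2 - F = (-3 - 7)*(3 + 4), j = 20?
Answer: 628*sqrt(349) ≈ 11732.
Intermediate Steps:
F = 72 (F = 2 - (-3 - 7)*(3 + 4) = 2 - (-10)*7 = 2 - 1*(-70) = 2 + 70 = 72)
(-1*(-157))*d(F, j) = (-1*(-157))*sqrt(72**2 + 20**2) = 157*sqrt(5184 + 400) = 157*sqrt(5584) = 157*(4*sqrt(349)) = 628*sqrt(349)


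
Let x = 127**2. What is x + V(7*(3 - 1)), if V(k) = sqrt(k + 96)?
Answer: 16129 + sqrt(110) ≈ 16139.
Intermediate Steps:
V(k) = sqrt(96 + k)
x = 16129
x + V(7*(3 - 1)) = 16129 + sqrt(96 + 7*(3 - 1)) = 16129 + sqrt(96 + 7*2) = 16129 + sqrt(96 + 14) = 16129 + sqrt(110)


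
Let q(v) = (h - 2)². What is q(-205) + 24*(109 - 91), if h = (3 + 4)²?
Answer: 2641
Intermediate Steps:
h = 49 (h = 7² = 49)
q(v) = 2209 (q(v) = (49 - 2)² = 47² = 2209)
q(-205) + 24*(109 - 91) = 2209 + 24*(109 - 91) = 2209 + 24*18 = 2209 + 432 = 2641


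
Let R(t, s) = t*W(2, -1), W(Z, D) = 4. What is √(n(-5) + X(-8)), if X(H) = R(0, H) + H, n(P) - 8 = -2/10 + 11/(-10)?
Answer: I*√130/10 ≈ 1.1402*I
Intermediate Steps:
n(P) = 67/10 (n(P) = 8 + (-2/10 + 11/(-10)) = 8 + (-2*⅒ + 11*(-⅒)) = 8 + (-⅕ - 11/10) = 8 - 13/10 = 67/10)
R(t, s) = 4*t (R(t, s) = t*4 = 4*t)
X(H) = H (X(H) = 4*0 + H = 0 + H = H)
√(n(-5) + X(-8)) = √(67/10 - 8) = √(-13/10) = I*√130/10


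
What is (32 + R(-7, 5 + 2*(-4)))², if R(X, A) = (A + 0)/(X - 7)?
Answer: 203401/196 ≈ 1037.8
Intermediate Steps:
R(X, A) = A/(-7 + X)
(32 + R(-7, 5 + 2*(-4)))² = (32 + (5 + 2*(-4))/(-7 - 7))² = (32 + (5 - 8)/(-14))² = (32 - 3*(-1/14))² = (32 + 3/14)² = (451/14)² = 203401/196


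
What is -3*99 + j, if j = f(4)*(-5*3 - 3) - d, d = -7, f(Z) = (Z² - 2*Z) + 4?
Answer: -506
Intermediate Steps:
f(Z) = 4 + Z² - 2*Z
j = -209 (j = (4 + 4² - 2*4)*(-5*3 - 3) - 1*(-7) = (4 + 16 - 8)*(-15 - 3) + 7 = 12*(-18) + 7 = -216 + 7 = -209)
-3*99 + j = -3*99 - 209 = -297 - 209 = -506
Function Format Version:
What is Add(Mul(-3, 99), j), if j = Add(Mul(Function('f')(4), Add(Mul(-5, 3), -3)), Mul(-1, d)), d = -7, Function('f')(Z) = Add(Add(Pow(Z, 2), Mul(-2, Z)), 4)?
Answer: -506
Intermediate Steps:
Function('f')(Z) = Add(4, Pow(Z, 2), Mul(-2, Z))
j = -209 (j = Add(Mul(Add(4, Pow(4, 2), Mul(-2, 4)), Add(Mul(-5, 3), -3)), Mul(-1, -7)) = Add(Mul(Add(4, 16, -8), Add(-15, -3)), 7) = Add(Mul(12, -18), 7) = Add(-216, 7) = -209)
Add(Mul(-3, 99), j) = Add(Mul(-3, 99), -209) = Add(-297, -209) = -506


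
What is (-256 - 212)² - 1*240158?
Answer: -21134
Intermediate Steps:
(-256 - 212)² - 1*240158 = (-468)² - 240158 = 219024 - 240158 = -21134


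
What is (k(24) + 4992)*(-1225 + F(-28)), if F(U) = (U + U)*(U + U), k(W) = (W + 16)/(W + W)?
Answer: 19082609/2 ≈ 9.5413e+6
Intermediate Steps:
k(W) = (16 + W)/(2*W) (k(W) = (16 + W)/((2*W)) = (16 + W)*(1/(2*W)) = (16 + W)/(2*W))
F(U) = 4*U**2 (F(U) = (2*U)*(2*U) = 4*U**2)
(k(24) + 4992)*(-1225 + F(-28)) = ((1/2)*(16 + 24)/24 + 4992)*(-1225 + 4*(-28)**2) = ((1/2)*(1/24)*40 + 4992)*(-1225 + 4*784) = (5/6 + 4992)*(-1225 + 3136) = (29957/6)*1911 = 19082609/2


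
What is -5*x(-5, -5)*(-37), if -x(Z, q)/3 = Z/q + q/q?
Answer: -1110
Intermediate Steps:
x(Z, q) = -3 - 3*Z/q (x(Z, q) = -3*(Z/q + q/q) = -3*(Z/q + 1) = -3*(1 + Z/q) = -3 - 3*Z/q)
-5*x(-5, -5)*(-37) = -5*(-3 - 3*(-5)/(-5))*(-37) = -5*(-3 - 3*(-5)*(-1/5))*(-37) = -5*(-3 - 3)*(-37) = -5*(-6)*(-37) = 30*(-37) = -1110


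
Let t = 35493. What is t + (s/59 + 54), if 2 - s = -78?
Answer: 2097353/59 ≈ 35548.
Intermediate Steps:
s = 80 (s = 2 - 1*(-78) = 2 + 78 = 80)
t + (s/59 + 54) = 35493 + (80/59 + 54) = 35493 + 3266/59 = 2097353/59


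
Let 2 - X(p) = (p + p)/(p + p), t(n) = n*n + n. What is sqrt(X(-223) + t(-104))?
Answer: sqrt(10713) ≈ 103.50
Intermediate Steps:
t(n) = n + n**2 (t(n) = n**2 + n = n + n**2)
X(p) = 1 (X(p) = 2 - (p + p)/(p + p) = 2 - 2*p/(2*p) = 2 - 2*p*1/(2*p) = 2 - 1*1 = 2 - 1 = 1)
sqrt(X(-223) + t(-104)) = sqrt(1 - 104*(1 - 104)) = sqrt(1 - 104*(-103)) = sqrt(1 + 10712) = sqrt(10713)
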